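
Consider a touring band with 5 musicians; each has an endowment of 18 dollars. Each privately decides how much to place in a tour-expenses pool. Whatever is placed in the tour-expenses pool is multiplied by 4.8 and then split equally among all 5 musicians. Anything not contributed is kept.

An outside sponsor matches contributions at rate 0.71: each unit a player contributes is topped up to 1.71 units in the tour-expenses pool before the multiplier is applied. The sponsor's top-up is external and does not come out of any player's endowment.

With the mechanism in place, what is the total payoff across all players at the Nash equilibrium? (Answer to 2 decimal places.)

With the mechanism, a contributed unit returns 4.8 × 1.71 / 5 = 1.6416 per unit of net cost to the contributor — now above 1 — so contributing fully is weakly dominant for every player.
So the Nash equilibrium is full contribution by all 5; the group earns 4.8 × 1.71 × 90 = 738.72.

738.72 dollars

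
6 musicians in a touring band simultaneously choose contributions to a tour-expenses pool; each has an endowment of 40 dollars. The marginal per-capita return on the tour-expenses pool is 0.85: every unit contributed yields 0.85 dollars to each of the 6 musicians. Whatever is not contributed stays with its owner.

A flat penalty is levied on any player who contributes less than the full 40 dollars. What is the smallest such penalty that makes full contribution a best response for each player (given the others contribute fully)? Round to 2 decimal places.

Given the others contribute fully, the best deviation is to contribute 0 (any partial contribution still incurs the fine and gives up units whose private return 0.85 is below 1).
Deviating from 40 to 0 saves 40 dollars but forfeits the deviator's share of the drop in the tour-expenses pool: 0.85 × 40 = 34.00.
So the deviation gain is 40 − 34.00 = 6.00, and the fine must be at least 6.00 dollars to wipe it out.

6.00 dollars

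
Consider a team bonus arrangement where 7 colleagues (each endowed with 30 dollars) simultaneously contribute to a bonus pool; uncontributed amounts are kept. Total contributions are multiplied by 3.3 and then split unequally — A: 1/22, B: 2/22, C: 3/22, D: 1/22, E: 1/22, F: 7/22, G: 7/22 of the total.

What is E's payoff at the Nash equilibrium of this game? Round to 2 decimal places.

For player j, contributing a unit is worthwhile iff 3.3 × (j's share) ≥ 1, i.e. iff j's share is at least 0.3030.
F and G are above the threshold, contributing 30 each; the remaining 5 contribute 0. Total contributed: 60.
E keeps 30 and receives 3.3 × 60 × 1/22 = 9.00 from the bonus pool, for a payoff of 39.00.

39.00 dollars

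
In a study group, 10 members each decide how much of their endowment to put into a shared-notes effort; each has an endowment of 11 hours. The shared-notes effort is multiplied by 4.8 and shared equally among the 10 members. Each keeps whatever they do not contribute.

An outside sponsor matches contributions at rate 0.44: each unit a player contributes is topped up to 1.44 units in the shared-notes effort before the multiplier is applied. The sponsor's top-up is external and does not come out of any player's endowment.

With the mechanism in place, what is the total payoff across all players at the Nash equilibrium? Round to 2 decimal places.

Even with the mechanism, each unit contributed returns only 4.8 × 1.44 / 10 = 0.6912 per unit of net cost, so contributing nothing is still dominant.
At the Nash equilibrium no one contributes; group total payoff = 10 × 11 = 110.

110.00 hours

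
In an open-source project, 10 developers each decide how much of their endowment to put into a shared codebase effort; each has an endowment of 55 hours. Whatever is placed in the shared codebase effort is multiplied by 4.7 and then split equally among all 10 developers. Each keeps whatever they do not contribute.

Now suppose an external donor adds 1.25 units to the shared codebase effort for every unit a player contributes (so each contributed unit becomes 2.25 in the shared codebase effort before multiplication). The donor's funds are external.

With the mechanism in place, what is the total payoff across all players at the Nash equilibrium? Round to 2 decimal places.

5816.25 hours

The effective private return per unit is now 4.7 × 2.25 / 10 = 1.0575 > 1, so every player's dominant strategy flips to full contribution.
At the Nash equilibrium everyone contributes 55. Group total payoff = 4.7 × 2.25 × 550 = 5816.25.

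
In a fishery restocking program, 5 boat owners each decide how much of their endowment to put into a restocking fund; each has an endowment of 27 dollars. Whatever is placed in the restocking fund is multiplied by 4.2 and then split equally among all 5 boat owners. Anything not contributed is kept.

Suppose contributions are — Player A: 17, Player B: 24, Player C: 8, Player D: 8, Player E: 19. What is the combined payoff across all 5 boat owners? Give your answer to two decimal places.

378.20 dollars

Total contributed: 17 + 24 + 8 + 8 + 19 = 76; total kept: 5 × 27 − 76 = 59.
The restocking fund pays out 4.2 × 76 = 319.20 in aggregate.
Group total = 59 + 319.20 = 378.20.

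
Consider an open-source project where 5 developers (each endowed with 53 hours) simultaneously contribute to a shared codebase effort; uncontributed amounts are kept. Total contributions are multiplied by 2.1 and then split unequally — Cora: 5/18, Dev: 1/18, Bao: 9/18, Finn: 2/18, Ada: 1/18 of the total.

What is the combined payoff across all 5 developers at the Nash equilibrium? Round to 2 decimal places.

For player j, contributing a unit is worthwhile iff 2.1 × (j's share) ≥ 1, i.e. iff j's share is at least 0.4762.
The only share above 0.4762 is Bao's 9/18, contributing 53; the remaining 4 contribute 0. Total contributed: 53.
The shared codebase effort pays out 2.1 × 53 = 111.30 in total (split across the unequal shares, but the aggregate is all that matters for the group sum).
The 4 free-riders keep 53 each, adding 212. Group total = 212 + 111.30 = 323.30.

323.30 hours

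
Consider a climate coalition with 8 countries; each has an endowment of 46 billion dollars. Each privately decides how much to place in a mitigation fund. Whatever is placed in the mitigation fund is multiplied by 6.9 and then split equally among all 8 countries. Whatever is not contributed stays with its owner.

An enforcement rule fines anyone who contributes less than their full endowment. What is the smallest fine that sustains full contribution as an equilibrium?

6.33 billion dollars

Given the others contribute fully, the best deviation is to contribute 0 (any partial contribution still incurs the fine and gives up units whose private return 0.8625 is below 1).
Deviating from 46 to 0 saves 46 billion dollars but forfeits the deviator's share of the drop in the mitigation fund: 6.9/8 × 46 = 39.67.
So the deviation gain is 46 − 39.67 = 6.33, and the fine must be at least 6.33 billion dollars to wipe it out.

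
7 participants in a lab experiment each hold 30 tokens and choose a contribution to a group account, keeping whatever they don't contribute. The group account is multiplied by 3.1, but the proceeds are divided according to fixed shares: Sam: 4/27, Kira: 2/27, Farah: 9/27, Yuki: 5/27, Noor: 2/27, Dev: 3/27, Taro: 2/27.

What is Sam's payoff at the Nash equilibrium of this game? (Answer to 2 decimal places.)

43.78 tokens

Each unit j contributes comes back to j as 3.1 × (j's share), so j prefers to contribute only if that share exceeds 1/3.1 = 0.3226; otherwise keeping the unit dominates.
The only share above 0.3226 is Farah's 9/27, contributing 30; the remaining 6 contribute 0. Total contributed: 30.
Sam keeps 30 and receives 3.1 × 30 × 4/27 = 13.78 from the group account, for a payoff of 43.78.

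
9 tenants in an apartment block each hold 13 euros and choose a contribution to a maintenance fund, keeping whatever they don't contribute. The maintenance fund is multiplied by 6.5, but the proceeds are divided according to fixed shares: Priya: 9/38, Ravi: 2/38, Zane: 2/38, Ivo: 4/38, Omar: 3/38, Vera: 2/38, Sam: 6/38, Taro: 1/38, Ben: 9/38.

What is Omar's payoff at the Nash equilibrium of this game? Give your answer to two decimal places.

A player with share s gets back 6.5·s per unit contributed, so full contribution is dominant for anyone with s > 1/6.5 = 0.1538 and zero contribution is dominant for anyone below.
Priya, Sam and Ben clear that bar, contributing 13 each; the remaining 6 contribute 0. Total contributed: 39.
Omar keeps 13 and receives 6.5 × 39 × 3/38 = 20.01 from the maintenance fund, for a payoff of 33.01.

33.01 euros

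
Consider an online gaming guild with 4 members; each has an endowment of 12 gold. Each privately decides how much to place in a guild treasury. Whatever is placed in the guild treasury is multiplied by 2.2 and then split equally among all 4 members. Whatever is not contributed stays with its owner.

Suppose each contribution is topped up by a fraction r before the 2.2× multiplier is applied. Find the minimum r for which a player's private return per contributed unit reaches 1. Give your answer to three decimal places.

0.818

With matching at rate r, one contributed unit becomes (1 + r) in the guild treasury and returns 2.2 × (1 + r) / 4 to the contributor.
Setting this equal to 1: 1 + r = 4/2.2 = 1.8182.
So the minimum matching rate is r = 1.8182 − 1 = 0.818.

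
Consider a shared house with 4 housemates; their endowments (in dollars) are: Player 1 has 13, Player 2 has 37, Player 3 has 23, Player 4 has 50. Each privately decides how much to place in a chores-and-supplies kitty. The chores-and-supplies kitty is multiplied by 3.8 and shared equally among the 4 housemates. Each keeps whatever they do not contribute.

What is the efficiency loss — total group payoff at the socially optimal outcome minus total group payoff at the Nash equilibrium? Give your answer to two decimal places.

344.40 dollars

The private return per contributed unit is 3.8/4 = 0.9500 < 1 for every player regardless of endowment, so the Nash equilibrium is zero contribution and the group total is Σ E_j = 13 + 37 + 23 + 50 = 123.
Each contributed unit returns 3.800 to the group, so the social optimum is full contribution by everyone: group total = 3.800 × 123 = 467.40.
Efficiency loss = (3.800 − 1) × 123 = 344.40.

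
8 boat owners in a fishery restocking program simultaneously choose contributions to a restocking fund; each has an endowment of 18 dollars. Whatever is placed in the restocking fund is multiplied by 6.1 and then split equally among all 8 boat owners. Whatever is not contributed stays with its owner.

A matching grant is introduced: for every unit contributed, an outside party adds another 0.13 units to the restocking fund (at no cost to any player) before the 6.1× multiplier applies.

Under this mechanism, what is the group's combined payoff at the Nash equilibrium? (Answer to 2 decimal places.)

With the mechanism, a contributed unit returns 6.1 × 1.13 / 8 = 0.8616 per unit of net cost — still below 1 — so contributing 0 remains dominant for every player.
Everyone keeps their endowment and the group total is 8 × 18 = 144.

144.00 dollars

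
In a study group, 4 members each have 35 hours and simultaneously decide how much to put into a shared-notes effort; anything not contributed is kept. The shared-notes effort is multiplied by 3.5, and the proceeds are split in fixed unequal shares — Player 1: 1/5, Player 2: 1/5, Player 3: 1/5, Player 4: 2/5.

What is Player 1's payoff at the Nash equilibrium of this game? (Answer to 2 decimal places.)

Player j's private return per contributed unit is 3.5 × (j's share). Contributing is weakly dominant for j when that share is at least 1/3.5 = 0.2857, and contributing 0 is dominant otherwise.
Only Player 4 (2/5) clears that bar, contributing 35; the remaining 3 contribute 0. Total contributed: 35.
Player 1 keeps 35 and receives 3.5 × 35 × 1/5 = 24.50 from the shared-notes effort, for a payoff of 59.50.

59.50 hours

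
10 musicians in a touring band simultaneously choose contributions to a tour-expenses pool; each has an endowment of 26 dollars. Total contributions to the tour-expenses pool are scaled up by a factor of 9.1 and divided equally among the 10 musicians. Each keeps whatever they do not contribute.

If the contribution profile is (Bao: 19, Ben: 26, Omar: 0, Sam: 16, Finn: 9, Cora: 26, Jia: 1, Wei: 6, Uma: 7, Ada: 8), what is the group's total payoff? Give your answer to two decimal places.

1215.80 dollars

Total contributed: 19 + 26 + 0 + 16 + 9 + 26 + 1 + 6 + 7 + 8 = 118; total kept: 10 × 26 − 118 = 142.
The tour-expenses pool pays out 9.1 × 118 = 1073.80 in aggregate.
Group total = 142 + 1073.80 = 1215.80.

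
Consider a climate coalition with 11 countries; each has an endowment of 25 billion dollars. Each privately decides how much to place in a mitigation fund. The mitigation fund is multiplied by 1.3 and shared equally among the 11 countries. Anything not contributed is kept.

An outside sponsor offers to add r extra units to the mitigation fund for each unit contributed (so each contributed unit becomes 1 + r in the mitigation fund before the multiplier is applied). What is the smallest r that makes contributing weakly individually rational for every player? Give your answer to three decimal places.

With matching at rate r, one contributed unit becomes (1 + r) in the mitigation fund and returns 1.3 × (1 + r) / 11 to the contributor.
Setting this equal to 1: 1 + r = 11/1.3 = 8.4615.
So the minimum matching rate is r = 8.4615 − 1 = 7.462.

7.462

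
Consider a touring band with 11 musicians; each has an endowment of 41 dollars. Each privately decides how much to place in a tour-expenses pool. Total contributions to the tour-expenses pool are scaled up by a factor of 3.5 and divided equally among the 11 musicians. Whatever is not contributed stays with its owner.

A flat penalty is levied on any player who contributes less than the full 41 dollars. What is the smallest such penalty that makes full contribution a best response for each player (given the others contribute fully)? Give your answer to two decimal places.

Given the others contribute fully, the best deviation is to contribute 0 (any partial contribution still incurs the fine and gives up units whose private return 0.3182 is below 1).
Deviating from 41 to 0 saves 41 dollars but forfeits the deviator's share of the drop in the tour-expenses pool: 3.5/11 × 41 = 13.05.
So the deviation gain is 41 − 13.05 = 27.95, and the fine must be at least 27.95 dollars to wipe it out.

27.95 dollars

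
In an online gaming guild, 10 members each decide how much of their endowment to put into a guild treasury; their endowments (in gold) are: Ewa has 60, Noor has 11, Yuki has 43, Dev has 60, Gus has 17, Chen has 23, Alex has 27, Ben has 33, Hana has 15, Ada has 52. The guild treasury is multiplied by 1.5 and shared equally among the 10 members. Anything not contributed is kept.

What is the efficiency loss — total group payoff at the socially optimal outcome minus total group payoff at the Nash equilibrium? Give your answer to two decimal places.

The private return per contributed unit is 1.5/10 = 0.1500 < 1 for every player regardless of endowment, so the Nash equilibrium is zero contribution and the group total is Σ E_j = 60 + 11 + 43 + 60 + 17 + 23 + 27 + 33 + 15 + 52 = 341.
Each contributed unit returns 1.500 to the group, so the social optimum is full contribution by everyone: group total = 1.500 × 341 = 511.50.
Efficiency loss = (1.500 − 1) × 341 = 170.50.

170.50 gold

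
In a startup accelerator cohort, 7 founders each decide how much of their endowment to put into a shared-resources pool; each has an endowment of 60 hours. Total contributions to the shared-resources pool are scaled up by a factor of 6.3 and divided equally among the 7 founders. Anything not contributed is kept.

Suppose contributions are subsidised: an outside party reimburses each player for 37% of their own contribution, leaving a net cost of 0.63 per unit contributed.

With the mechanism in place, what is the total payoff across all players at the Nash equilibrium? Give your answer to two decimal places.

2801.40 hours

The effective private return per unit is now (6.3/7) / 0.63 = 1.4286 > 1, so every player's dominant strategy flips to full contribution.
At the Nash equilibrium everyone contributes 60. Group total payoff = 7 × (60 × 0.37 + 6.3 × 60) = 2801.40.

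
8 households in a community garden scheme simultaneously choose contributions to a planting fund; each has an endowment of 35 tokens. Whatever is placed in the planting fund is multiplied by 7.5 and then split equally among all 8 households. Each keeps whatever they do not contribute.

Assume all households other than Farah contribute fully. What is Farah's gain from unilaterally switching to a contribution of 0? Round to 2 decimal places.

Switching from a contribution of 35 to 0 lets Farah keep an extra 35 tokens, but lowers the planting fund by 35, which costs Farah their own share of that drop: 7.5/8 × 35 = 32.81.
Net gain = 35 − 32.81 = 2.19. The private return per contributed unit (0.9375) is below 1, so free-riding is indeed the best response regardless of what the others do.

2.19 tokens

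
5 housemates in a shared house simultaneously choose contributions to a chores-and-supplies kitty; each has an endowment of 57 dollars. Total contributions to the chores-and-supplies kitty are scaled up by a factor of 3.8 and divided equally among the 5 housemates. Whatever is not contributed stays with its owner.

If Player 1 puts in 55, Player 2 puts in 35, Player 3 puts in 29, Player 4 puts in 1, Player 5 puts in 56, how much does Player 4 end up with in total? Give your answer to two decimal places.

189.76 dollars

Total contributed: 55 + 35 + 29 + 1 + 56 = 176.
Each receives 3.8 × 176 / 5 = 133.76 from the chores-and-supplies kitty.
Player 4 keeps 57 − 1 = 56, so Player 4's payoff is 56 + 133.76 = 189.76.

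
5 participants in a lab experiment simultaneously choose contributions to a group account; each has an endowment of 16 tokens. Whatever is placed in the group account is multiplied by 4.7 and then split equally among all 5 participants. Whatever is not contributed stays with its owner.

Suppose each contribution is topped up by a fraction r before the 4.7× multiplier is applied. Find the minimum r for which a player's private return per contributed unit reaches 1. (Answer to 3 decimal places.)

With matching at rate r, one contributed unit becomes (1 + r) in the group account and returns 4.7 × (1 + r) / 5 to the contributor.
Setting this equal to 1: 1 + r = 5/4.7 = 1.0638.
So the minimum matching rate is r = 1.0638 − 1 = 0.064.

0.064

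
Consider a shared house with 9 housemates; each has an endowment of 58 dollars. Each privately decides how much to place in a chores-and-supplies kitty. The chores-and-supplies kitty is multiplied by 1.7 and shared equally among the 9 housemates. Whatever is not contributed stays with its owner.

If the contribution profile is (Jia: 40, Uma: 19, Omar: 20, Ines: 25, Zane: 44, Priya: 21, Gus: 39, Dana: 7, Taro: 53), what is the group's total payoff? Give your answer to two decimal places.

Total contributed: 40 + 19 + 20 + 25 + 44 + 21 + 39 + 7 + 53 = 268; total kept: 9 × 58 − 268 = 254.
The chores-and-supplies kitty pays out 1.7 × 268 = 455.60 in aggregate.
Group total = 254 + 455.60 = 709.60.

709.60 dollars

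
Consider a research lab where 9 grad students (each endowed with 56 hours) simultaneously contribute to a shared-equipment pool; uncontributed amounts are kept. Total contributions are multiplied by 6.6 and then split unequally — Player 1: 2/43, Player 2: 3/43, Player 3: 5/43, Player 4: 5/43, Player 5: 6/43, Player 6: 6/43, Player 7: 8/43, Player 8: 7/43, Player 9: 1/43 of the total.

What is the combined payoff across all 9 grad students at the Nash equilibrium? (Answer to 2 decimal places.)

1131.20 hours

Player j's private return per contributed unit is 6.6 × (j's share). Contributing is weakly dominant for j when that share is at least 1/6.6 = 0.1515, and contributing 0 is dominant otherwise.
Player 7 and Player 8 clear that bar, contributing 56 each; the remaining 7 contribute 0. Total contributed: 112.
The shared-equipment pool pays out 6.6 × 112 = 739.20 in total (split across the unequal shares, but the aggregate is all that matters for the group sum).
The 7 free-riders keep 56 each, adding 392. Group total = 392 + 739.20 = 1131.20.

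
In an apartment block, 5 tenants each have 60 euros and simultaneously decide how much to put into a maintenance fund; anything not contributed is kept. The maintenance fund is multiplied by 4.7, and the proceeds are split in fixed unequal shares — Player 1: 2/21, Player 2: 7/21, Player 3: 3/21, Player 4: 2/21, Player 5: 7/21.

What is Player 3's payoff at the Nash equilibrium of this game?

140.57 euros

For player j, contributing a unit is worthwhile iff 4.7 × (j's share) ≥ 1, i.e. iff j's share is at least 0.2128.
The shares above 0.2128 belong to Player 2 and Player 5, contributing 60 each; the remaining 3 contribute 0. Total contributed: 120.
Player 3 keeps 60 and receives 4.7 × 120 × 3/21 = 80.57 from the maintenance fund, for a payoff of 140.57.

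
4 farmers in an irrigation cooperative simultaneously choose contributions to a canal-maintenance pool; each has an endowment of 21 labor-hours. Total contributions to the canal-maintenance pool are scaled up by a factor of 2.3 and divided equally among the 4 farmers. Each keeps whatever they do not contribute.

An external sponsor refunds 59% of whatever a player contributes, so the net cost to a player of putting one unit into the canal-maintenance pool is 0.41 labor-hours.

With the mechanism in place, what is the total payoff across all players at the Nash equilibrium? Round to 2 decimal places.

242.76 labor-hours

Under the mechanism each unit contributed yields (2.3/4) / 0.41 = 1.4024 back to its contributor per unit of net cost, which exceeds 1, making full contribution the dominant choice for everyone.
So the Nash equilibrium is full contribution by all 4; the group earns 4 × (21 × 0.59 + 2.3 × 21) = 242.76.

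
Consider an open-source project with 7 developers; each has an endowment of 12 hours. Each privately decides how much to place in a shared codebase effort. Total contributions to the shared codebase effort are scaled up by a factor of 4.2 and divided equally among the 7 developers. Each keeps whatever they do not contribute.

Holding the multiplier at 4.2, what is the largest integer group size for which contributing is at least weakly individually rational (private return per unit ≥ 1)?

Private return per unit is 4.2/(group size), which is ≥ 1 whenever the group size is ≤ 4.2.
The largest such integer is 4.

4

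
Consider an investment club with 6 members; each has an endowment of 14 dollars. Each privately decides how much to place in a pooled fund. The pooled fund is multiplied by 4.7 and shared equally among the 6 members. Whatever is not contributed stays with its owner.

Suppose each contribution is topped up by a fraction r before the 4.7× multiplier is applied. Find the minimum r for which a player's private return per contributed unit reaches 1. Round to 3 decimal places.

0.277

With matching at rate r, one contributed unit becomes (1 + r) in the pooled fund and returns 4.7 × (1 + r) / 6 to the contributor.
Setting this equal to 1: 1 + r = 6/4.7 = 1.2766.
So the minimum matching rate is r = 1.2766 − 1 = 0.277.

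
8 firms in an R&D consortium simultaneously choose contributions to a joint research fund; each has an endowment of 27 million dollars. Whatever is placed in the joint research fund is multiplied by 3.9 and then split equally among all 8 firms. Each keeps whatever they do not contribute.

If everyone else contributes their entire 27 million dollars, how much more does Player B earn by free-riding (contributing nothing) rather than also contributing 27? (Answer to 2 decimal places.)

Switching from a contribution of 27 to 0 lets Player B keep an extra 27 million dollars, but lowers the joint research fund by 27, which costs Player B their own share of that drop: 3.9/8 × 27 = 13.16.
Net gain = 27 − 13.16 = 13.84. The private return per contributed unit (0.4875) is below 1, so free-riding is indeed the best response regardless of what the others do.

13.84 million dollars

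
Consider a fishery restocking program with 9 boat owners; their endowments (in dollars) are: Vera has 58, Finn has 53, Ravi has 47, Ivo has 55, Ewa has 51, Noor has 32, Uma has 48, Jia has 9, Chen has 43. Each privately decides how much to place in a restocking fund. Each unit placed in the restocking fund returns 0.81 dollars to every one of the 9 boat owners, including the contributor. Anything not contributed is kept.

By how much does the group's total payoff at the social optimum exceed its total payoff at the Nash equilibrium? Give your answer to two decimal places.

2490.84 dollars

The private return per contributed unit is 0.81 < 1 for everyone, so the Nash equilibrium is zero contribution and the group total is Σ E_j = 58 + 53 + 47 + 55 + 51 + 32 + 48 + 9 + 43 = 396.
Each contributed unit returns 7.290 to the group, so the social optimum is full contribution by everyone: group total = 7.290 × 396 = 2886.84.
Efficiency loss = (7.290 − 1) × 396 = 2490.84.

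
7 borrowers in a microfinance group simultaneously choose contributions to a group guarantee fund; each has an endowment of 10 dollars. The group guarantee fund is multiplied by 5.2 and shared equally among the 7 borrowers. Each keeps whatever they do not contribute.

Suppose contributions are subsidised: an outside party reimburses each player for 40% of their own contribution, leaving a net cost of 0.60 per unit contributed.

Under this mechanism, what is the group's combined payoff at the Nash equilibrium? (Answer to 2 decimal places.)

392.00 dollars

Under the mechanism each unit contributed yields (5.2/7) / 0.60 = 1.2381 back to its contributor per unit of net cost, which exceeds 1, making full contribution the dominant choice for everyone.
At the Nash equilibrium everyone contributes 10. Group total payoff = 7 × (10 × 0.40 + 5.2 × 10) = 392.00.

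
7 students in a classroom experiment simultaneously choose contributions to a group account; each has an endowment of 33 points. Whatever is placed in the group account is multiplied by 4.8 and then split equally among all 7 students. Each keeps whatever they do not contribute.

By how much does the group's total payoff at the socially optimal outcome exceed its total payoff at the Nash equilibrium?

Each contributed unit returns 4.8/7 = 0.6857 to its contributor — below 1 — so contributing 0 is dominant for every player. At the Nash equilibrium everyone keeps their 33, and the group total is 7 × 33 = 231.
Each contributed unit returns 4.800 to the group as a whole (0.6857 to each of 7 players), which exceeds 1, so the social optimum is full contribution: group total = 4.800 × 231 = 1108.80.
Efficiency loss = 1108.80 − 231 = 877.80.

877.80 points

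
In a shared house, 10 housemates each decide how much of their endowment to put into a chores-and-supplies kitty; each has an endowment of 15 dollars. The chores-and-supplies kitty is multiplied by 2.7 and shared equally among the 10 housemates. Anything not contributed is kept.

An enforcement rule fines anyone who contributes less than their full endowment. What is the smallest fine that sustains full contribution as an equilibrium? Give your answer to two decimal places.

10.95 dollars

Given the others contribute fully, the best deviation is to contribute 0 (any partial contribution still incurs the fine and gives up units whose private return 0.2700 is below 1).
Deviating from 15 to 0 saves 15 dollars but forfeits the deviator's share of the drop in the chores-and-supplies kitty: 2.7/10 × 15 = 4.05.
So the deviation gain is 15 − 4.05 = 10.95, and the fine must be at least 10.95 dollars to wipe it out.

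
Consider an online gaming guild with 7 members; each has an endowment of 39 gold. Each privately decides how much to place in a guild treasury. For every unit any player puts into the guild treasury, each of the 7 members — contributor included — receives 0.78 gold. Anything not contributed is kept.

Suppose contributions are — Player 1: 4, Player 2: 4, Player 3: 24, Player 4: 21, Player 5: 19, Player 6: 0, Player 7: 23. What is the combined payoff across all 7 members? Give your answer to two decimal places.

696.70 gold

Total contributed: 4 + 4 + 24 + 21 + 19 + 0 + 23 = 95; total kept: 7 × 39 − 95 = 178.
The guild treasury pays out 0.78 × 7 × 95 = 518.70 in aggregate.
Group total = 178 + 518.70 = 696.70.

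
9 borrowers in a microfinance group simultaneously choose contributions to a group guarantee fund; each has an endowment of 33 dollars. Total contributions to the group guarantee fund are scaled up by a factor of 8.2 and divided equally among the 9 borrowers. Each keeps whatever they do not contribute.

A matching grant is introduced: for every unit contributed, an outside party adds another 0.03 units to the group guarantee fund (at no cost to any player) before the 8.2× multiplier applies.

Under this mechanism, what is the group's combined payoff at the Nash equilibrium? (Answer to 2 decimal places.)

297.00 dollars

With the mechanism, a contributed unit returns 8.2 × 1.03 / 9 = 0.9384 per unit of net cost — still below 1 — so contributing 0 remains dominant for every player.
At the Nash equilibrium no one contributes; group total payoff = 9 × 33 = 297.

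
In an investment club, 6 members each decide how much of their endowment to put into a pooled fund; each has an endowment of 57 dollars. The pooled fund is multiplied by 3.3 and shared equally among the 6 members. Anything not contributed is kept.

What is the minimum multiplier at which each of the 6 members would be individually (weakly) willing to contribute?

6

A contributed unit returns (multiplier)/6 to its contributor.
This reaches 1 exactly when the multiplier is 6.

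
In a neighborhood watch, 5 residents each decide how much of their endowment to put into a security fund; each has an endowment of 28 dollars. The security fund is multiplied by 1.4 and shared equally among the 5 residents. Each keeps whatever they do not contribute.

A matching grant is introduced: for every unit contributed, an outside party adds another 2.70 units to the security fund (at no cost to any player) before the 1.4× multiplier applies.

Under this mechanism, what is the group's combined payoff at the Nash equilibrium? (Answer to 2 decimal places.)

725.20 dollars

With the mechanism, a contributed unit returns 1.4 × 3.70 / 5 = 1.0360 per unit of net cost to the contributor — now above 1 — so contributing fully is weakly dominant for every player.
So the Nash equilibrium is full contribution by all 5; the group earns 1.4 × 3.70 × 140 = 725.20.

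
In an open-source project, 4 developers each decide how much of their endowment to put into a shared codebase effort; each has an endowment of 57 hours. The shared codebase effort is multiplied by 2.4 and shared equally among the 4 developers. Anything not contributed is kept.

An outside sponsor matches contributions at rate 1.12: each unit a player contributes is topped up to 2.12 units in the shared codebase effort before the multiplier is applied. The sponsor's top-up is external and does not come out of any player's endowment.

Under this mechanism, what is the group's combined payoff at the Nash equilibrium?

With the mechanism, a contributed unit returns 2.4 × 2.12 / 4 = 1.2720 per unit of net cost to the contributor — now above 1 — so contributing fully is weakly dominant for every player.
At the Nash equilibrium everyone contributes 57. Group total payoff = 2.4 × 2.12 × 228 = 1160.06.

1160.06 hours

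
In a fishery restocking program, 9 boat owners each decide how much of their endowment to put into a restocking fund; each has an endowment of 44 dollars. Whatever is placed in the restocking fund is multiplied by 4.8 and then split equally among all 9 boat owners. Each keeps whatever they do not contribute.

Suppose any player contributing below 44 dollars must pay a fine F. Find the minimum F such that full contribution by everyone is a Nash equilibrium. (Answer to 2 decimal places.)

20.53 dollars

Given the others contribute fully, the best deviation is to contribute 0 (any partial contribution still incurs the fine and gives up units whose private return 0.5333 is below 1).
Deviating from 44 to 0 saves 44 dollars but forfeits the deviator's share of the drop in the restocking fund: 4.8/9 × 44 = 23.47.
So the deviation gain is 44 − 23.47 = 20.53, and the fine must be at least 20.53 dollars to wipe it out.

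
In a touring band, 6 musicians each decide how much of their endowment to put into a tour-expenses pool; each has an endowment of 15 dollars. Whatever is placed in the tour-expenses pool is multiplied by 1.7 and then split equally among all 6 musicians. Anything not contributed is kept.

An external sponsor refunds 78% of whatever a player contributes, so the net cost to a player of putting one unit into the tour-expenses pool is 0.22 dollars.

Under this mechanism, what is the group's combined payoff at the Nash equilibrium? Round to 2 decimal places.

Under the mechanism each unit contributed yields (1.7/6) / 0.22 = 1.2879 back to its contributor per unit of net cost, which exceeds 1, making full contribution the dominant choice for everyone.
At the Nash equilibrium everyone contributes 15. Group total payoff = 6 × (15 × 0.78 + 1.7 × 15) = 223.20.

223.20 dollars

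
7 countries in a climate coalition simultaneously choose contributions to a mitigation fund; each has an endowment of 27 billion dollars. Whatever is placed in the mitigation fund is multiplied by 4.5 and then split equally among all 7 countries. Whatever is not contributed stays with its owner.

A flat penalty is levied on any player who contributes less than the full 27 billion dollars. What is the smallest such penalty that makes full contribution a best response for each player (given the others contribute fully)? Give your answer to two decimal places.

Given the others contribute fully, the best deviation is to contribute 0 (any partial contribution still incurs the fine and gives up units whose private return 0.6429 is below 1).
Deviating from 27 to 0 saves 27 billion dollars but forfeits the deviator's share of the drop in the mitigation fund: 4.5/7 × 27 = 17.36.
So the deviation gain is 27 − 17.36 = 9.64, and the fine must be at least 9.64 billion dollars to wipe it out.

9.64 billion dollars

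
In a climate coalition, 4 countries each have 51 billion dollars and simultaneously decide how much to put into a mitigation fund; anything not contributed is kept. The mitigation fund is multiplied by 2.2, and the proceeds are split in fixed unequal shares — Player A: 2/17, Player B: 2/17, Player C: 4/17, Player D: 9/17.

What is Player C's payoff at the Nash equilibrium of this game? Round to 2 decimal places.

A player with share s gets back 2.2·s per unit contributed, so full contribution is dominant for anyone with s > 1/2.2 = 0.4545 and zero contribution is dominant for anyone below.
Player D alone (share 9/17) is above the threshold, contributing 51; the remaining 3 contribute 0. Total contributed: 51.
Player C keeps 51 and receives 2.2 × 51 × 4/17 = 26.40 from the mitigation fund, for a payoff of 77.40.

77.40 billion dollars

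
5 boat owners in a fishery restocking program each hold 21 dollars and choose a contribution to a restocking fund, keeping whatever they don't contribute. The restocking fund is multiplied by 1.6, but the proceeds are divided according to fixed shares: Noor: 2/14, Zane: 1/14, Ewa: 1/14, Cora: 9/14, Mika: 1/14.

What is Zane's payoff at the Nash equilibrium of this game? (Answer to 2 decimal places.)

23.40 dollars

Each unit j contributes comes back to j as 1.6 × (j's share), so j prefers to contribute only if that share exceeds 1/1.6 = 0.6250; otherwise keeping the unit dominates.
The only share above 0.6250 is Cora's 9/14, contributing 21; the remaining 4 contribute 0. Total contributed: 21.
Zane keeps 21 and receives 1.6 × 21 × 1/14 = 2.40 from the restocking fund, for a payoff of 23.40.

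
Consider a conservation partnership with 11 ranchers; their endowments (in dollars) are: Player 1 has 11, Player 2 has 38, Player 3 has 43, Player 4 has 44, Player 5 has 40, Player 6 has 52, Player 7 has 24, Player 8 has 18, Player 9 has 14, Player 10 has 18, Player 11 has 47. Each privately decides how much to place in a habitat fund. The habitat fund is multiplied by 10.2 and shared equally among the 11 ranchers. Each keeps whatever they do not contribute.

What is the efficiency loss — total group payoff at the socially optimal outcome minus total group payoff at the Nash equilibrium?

The private return per contributed unit is 10.2/11 = 0.9273 < 1 for every player regardless of endowment, so the Nash equilibrium is zero contribution and the group total is Σ E_j = 11 + 38 + 43 + 44 + 40 + 52 + 24 + 18 + 14 + 18 + 47 = 349.
Each contributed unit returns 10.200 to the group, so the social optimum is full contribution by everyone: group total = 10.200 × 349 = 3559.80.
Efficiency loss = (10.200 − 1) × 349 = 3210.80.

3210.80 dollars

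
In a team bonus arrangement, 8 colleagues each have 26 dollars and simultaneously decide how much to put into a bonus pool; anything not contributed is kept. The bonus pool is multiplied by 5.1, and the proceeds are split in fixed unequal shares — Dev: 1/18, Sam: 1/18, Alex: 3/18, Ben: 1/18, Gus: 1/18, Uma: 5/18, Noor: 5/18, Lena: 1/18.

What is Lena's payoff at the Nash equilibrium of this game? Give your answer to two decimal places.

For player j, contributing a unit is worthwhile iff 5.1 × (j's share) ≥ 1, i.e. iff j's share is at least 0.1961.
The shares above 0.1961 belong to Uma and Noor, contributing 26 each; the remaining 6 contribute 0. Total contributed: 52.
Lena keeps 26 and receives 5.1 × 52 × 1/18 = 14.73 from the bonus pool, for a payoff of 40.73.

40.73 dollars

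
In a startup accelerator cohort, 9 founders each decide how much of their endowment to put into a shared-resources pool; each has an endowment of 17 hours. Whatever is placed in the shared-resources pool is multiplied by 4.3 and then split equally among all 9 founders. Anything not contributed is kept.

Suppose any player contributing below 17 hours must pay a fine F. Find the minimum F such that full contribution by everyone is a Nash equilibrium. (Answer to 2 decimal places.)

8.88 hours

Given the others contribute fully, the best deviation is to contribute 0 (any partial contribution still incurs the fine and gives up units whose private return 0.4778 is below 1).
Deviating from 17 to 0 saves 17 hours but forfeits the deviator's share of the drop in the shared-resources pool: 4.3/9 × 17 = 8.12.
So the deviation gain is 17 − 8.12 = 8.88, and the fine must be at least 8.88 hours to wipe it out.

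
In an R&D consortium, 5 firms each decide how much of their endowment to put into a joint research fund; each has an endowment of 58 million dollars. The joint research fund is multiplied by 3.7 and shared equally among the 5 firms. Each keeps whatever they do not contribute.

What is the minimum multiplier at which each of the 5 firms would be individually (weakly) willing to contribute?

A contributed unit returns (multiplier)/5 to its contributor.
This reaches 1 exactly when the multiplier is 5.

5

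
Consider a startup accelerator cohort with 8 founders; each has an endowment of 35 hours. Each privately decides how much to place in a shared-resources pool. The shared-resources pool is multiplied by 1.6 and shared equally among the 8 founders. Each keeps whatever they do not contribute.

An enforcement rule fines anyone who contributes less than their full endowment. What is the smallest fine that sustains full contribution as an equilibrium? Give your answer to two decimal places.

28.00 hours

Given the others contribute fully, the best deviation is to contribute 0 (any partial contribution still incurs the fine and gives up units whose private return 0.2000 is below 1).
Deviating from 35 to 0 saves 35 hours but forfeits the deviator's share of the drop in the shared-resources pool: 1.6/8 × 35 = 7.00.
So the deviation gain is 35 − 7.00 = 28.00, and the fine must be at least 28.00 hours to wipe it out.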